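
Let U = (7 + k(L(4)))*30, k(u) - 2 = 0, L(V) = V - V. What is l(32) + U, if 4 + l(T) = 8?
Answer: 274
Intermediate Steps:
l(T) = 4 (l(T) = -4 + 8 = 4)
L(V) = 0
k(u) = 2 (k(u) = 2 + 0 = 2)
U = 270 (U = (7 + 2)*30 = 9*30 = 270)
l(32) + U = 4 + 270 = 274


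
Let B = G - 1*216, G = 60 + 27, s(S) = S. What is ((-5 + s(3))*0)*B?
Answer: 0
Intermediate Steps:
G = 87
B = -129 (B = 87 - 1*216 = 87 - 216 = -129)
((-5 + s(3))*0)*B = ((-5 + 3)*0)*(-129) = -2*0*(-129) = 0*(-129) = 0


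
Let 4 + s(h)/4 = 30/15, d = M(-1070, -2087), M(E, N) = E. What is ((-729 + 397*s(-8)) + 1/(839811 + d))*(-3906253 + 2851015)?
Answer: 3456203719717752/838741 ≈ 4.1207e+9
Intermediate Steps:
d = -1070
s(h) = -8 (s(h) = -16 + 4*(30/15) = -16 + 4*(30*(1/15)) = -16 + 4*2 = -16 + 8 = -8)
((-729 + 397*s(-8)) + 1/(839811 + d))*(-3906253 + 2851015) = ((-729 + 397*(-8)) + 1/(839811 - 1070))*(-3906253 + 2851015) = ((-729 - 3176) + 1/838741)*(-1055238) = (-3905 + 1/838741)*(-1055238) = -3275283604/838741*(-1055238) = 3456203719717752/838741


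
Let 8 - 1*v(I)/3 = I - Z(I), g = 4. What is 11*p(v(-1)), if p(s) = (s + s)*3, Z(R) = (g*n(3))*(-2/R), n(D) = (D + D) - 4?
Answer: 4950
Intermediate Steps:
n(D) = -4 + 2*D (n(D) = 2*D - 4 = -4 + 2*D)
Z(R) = -16/R (Z(R) = (4*(-4 + 2*3))*(-2/R) = (4*(-4 + 6))*(-2/R) = (4*2)*(-2/R) = 8*(-2/R) = -16/R)
v(I) = 24 - 48/I - 3*I (v(I) = 24 - 3*(I - (-16)/I) = 24 - 3*(I + 16/I) = 24 + (-48/I - 3*I) = 24 - 48/I - 3*I)
p(s) = 6*s (p(s) = (2*s)*3 = 6*s)
11*p(v(-1)) = 11*(6*(24 - 48/(-1) - 3*(-1))) = 11*(6*(24 - 48*(-1) + 3)) = 11*(6*(24 + 48 + 3)) = 11*(6*75) = 11*450 = 4950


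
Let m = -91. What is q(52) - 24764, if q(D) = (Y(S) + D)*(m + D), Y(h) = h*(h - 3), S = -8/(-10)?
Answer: -668084/25 ≈ -26723.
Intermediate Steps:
S = ⅘ (S = -8*(-⅒) = ⅘ ≈ 0.80000)
Y(h) = h*(-3 + h)
q(D) = (-91 + D)*(-44/25 + D) (q(D) = (4*(-3 + ⅘)/5 + D)*(-91 + D) = ((⅘)*(-11/5) + D)*(-91 + D) = (-44/25 + D)*(-91 + D) = (-91 + D)*(-44/25 + D))
q(52) - 24764 = (4004/25 + 52² - 2319/25*52) - 24764 = (4004/25 + 2704 - 120588/25) - 24764 = -48984/25 - 24764 = -668084/25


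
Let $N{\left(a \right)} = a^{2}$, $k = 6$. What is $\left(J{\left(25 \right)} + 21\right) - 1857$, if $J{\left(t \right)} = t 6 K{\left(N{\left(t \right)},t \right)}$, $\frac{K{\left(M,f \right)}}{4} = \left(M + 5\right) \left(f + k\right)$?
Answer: $11716164$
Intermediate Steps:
$K{\left(M,f \right)} = 4 \left(5 + M\right) \left(6 + f\right)$ ($K{\left(M,f \right)} = 4 \left(M + 5\right) \left(f + 6\right) = 4 \left(5 + M\right) \left(6 + f\right)$)
$J{\left(t \right)} = 6 t \left(120 + 4 t^{3} + 20 t + 24 t^{2}\right)$ ($J{\left(t \right)} = t 6 \left(120 + 20 t + 24 t^{2} + 4 t^{2} t\right) = 6 t \left(120 + 20 t + 24 t^{2} + 4 t^{3}\right) = 6 t \left(120 + 4 t^{3} + 20 t + 24 t^{2}\right)$)
$\left(J{\left(25 \right)} + 21\right) - 1857 = \left(24 \cdot 25 \left(30 + 25^{3} + 5 \cdot 25 + 6 \cdot 25^{2}\right) + 21\right) - 1857 = \left(24 \cdot 25 \left(30 + 15625 + 125 + 6 \cdot 625\right) + 21\right) - 1857 = \left(24 \cdot 25 \left(30 + 15625 + 125 + 3750\right) + 21\right) - 1857 = \left(24 \cdot 25 \cdot 19530 + 21\right) - 1857 = \left(11718000 + 21\right) - 1857 = 11718021 - 1857 = 11716164$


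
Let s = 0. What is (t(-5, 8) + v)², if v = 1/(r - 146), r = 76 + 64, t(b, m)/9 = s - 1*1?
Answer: 3025/36 ≈ 84.028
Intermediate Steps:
t(b, m) = -9 (t(b, m) = 9*(0 - 1*1) = 9*(0 - 1) = 9*(-1) = -9)
r = 140
v = -⅙ (v = 1/(140 - 146) = 1/(-6) = -⅙ ≈ -0.16667)
(t(-5, 8) + v)² = (-9 - ⅙)² = (-55/6)² = 3025/36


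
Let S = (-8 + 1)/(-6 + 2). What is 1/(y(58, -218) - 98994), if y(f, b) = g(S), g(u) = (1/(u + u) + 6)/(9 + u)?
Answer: -301/29797018 ≈ -1.0102e-5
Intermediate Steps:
S = 7/4 (S = -7/(-4) = -7*(-¼) = 7/4 ≈ 1.7500)
g(u) = (6 + 1/(2*u))/(9 + u) (g(u) = (1/(2*u) + 6)/(9 + u) = (6 + 1/(2*u))/(9 + u))
y(f, b) = 176/301 (y(f, b) = (1 + 12*(7/4))/(2*(7/4)*(9 + 7/4)) = (½)*(4/7)*(1 + 21)/(43/4) = (½)*(4/7)*(4/43)*22 = 176/301)
1/(y(58, -218) - 98994) = 1/(176/301 - 98994) = 1/(-29797018/301) = -301/29797018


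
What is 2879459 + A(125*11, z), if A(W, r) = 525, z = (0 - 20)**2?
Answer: 2879984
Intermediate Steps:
z = 400 (z = (-20)**2 = 400)
2879459 + A(125*11, z) = 2879459 + 525 = 2879984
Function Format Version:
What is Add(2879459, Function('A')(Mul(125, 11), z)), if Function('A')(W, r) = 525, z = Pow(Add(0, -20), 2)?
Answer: 2879984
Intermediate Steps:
z = 400 (z = Pow(-20, 2) = 400)
Add(2879459, Function('A')(Mul(125, 11), z)) = Add(2879459, 525) = 2879984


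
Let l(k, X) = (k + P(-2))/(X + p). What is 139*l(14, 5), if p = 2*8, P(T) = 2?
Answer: 2224/21 ≈ 105.90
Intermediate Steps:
p = 16
l(k, X) = (2 + k)/(16 + X) (l(k, X) = (k + 2)/(X + 16) = (2 + k)/(16 + X))
139*l(14, 5) = 139*((2 + 14)/(16 + 5)) = 139*(16/21) = 2224/21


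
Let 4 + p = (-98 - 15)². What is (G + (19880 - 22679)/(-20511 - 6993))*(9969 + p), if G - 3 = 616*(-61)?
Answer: -1305190506159/1528 ≈ -8.5418e+8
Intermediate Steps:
G = -37573 (G = 3 + 616*(-61) = 3 - 37576 = -37573)
p = 12765 (p = -4 + (-98 - 15)² = -4 + (-113)² = -4 + 12769 = 12765)
(G + (19880 - 22679)/(-20511 - 6993))*(9969 + p) = (-37573 + (19880 - 22679)/(-20511 - 6993))*(9969 + 12765) = (-37573 - 2799/(-27504))*22734 = (-37573 - 2799*(-1/27504))*22734 = (-37573 + 311/3056)*22734 = -114822777/3056*22734 = -1305190506159/1528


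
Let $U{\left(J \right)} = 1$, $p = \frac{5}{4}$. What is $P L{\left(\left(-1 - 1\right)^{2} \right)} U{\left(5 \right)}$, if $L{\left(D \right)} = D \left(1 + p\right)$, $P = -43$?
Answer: $-387$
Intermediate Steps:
$p = \frac{5}{4}$ ($p = 5 \cdot \frac{1}{4} = \frac{5}{4} \approx 1.25$)
$L{\left(D \right)} = \frac{9 D}{4}$ ($L{\left(D \right)} = D \left(1 + \frac{5}{4}\right) = D \frac{9}{4} = \frac{9 D}{4}$)
$P L{\left(\left(-1 - 1\right)^{2} \right)} U{\left(5 \right)} = - 43 \frac{9 \left(-1 - 1\right)^{2}}{4} \cdot 1 = - 43 \frac{9 \left(-2\right)^{2}}{4} \cdot 1 = - 43 \cdot \frac{9}{4} \cdot 4 \cdot 1 = \left(-43\right) 9 \cdot 1 = \left(-387\right) 1 = -387$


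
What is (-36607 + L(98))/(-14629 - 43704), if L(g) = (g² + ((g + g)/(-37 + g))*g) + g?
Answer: 1621997/3558313 ≈ 0.45583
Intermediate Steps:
L(g) = g + g² + 2*g²/(-37 + g) (L(g) = (g² + ((2*g)/(-37 + g))*g) + g = (g² + (2*g/(-37 + g))*g) + g = (g² + 2*g²/(-37 + g)) + g = g + g² + 2*g²/(-37 + g))
(-36607 + L(98))/(-14629 - 43704) = (-36607 + 98*(-37 + 98² - 34*98)/(-37 + 98))/(-14629 - 43704) = (-36607 + 98*(-37 + 9604 - 3332)/61)/(-58333) = (-36607 + 98*(1/61)*6235)*(-1/58333) = (-36607 + 611030/61)*(-1/58333) = -1621997/61*(-1/58333) = 1621997/3558313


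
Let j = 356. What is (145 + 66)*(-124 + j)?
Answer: 48952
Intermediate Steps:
(145 + 66)*(-124 + j) = (145 + 66)*(-124 + 356) = 211*232 = 48952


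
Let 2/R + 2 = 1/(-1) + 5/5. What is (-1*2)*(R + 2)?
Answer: -2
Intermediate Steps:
R = -1 (R = 2/(-2 + (1/(-1) + 5/5)) = 2/(-2 + (1*(-1) + 5*(1/5))) = 2/(-2 + (-1 + 1)) = 2/(-2 + 0) = 2/(-2) = 2*(-1/2) = -1)
(-1*2)*(R + 2) = (-1*2)*(-1 + 2) = -2*1 = -2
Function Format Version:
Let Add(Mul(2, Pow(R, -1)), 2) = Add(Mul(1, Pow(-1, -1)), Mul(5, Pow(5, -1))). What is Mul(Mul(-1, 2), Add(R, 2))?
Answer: -2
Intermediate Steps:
R = -1 (R = Mul(2, Pow(Add(-2, Add(Mul(1, Pow(-1, -1)), Mul(5, Pow(5, -1)))), -1)) = Mul(2, Pow(Add(-2, Add(Mul(1, -1), Mul(5, Rational(1, 5)))), -1)) = Mul(2, Pow(Add(-2, Add(-1, 1)), -1)) = Mul(2, Pow(Add(-2, 0), -1)) = Mul(2, Pow(-2, -1)) = Mul(2, Rational(-1, 2)) = -1)
Mul(Mul(-1, 2), Add(R, 2)) = Mul(Mul(-1, 2), Add(-1, 2)) = Mul(-2, 1) = -2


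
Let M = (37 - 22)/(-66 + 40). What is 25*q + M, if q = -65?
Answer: -42265/26 ≈ -1625.6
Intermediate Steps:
M = -15/26 (M = 15/(-26) = 15*(-1/26) = -15/26 ≈ -0.57692)
25*q + M = 25*(-65) - 15/26 = -1625 - 15/26 = -42265/26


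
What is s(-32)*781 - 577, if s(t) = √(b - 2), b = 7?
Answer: -577 + 781*√5 ≈ 1169.4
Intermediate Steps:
s(t) = √5 (s(t) = √(7 - 2) = √5)
s(-32)*781 - 577 = √5*781 - 577 = 781*√5 - 577 = -577 + 781*√5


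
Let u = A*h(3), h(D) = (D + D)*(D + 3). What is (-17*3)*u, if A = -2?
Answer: 3672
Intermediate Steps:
h(D) = 2*D*(3 + D) (h(D) = (2*D)*(3 + D) = 2*D*(3 + D))
u = -72 (u = -4*3*(3 + 3) = -4*3*6 = -2*36 = -72)
(-17*3)*u = -17*3*(-72) = -51*(-72) = 3672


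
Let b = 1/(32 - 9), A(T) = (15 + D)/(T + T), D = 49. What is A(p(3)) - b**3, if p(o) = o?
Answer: 389341/36501 ≈ 10.667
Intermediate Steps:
A(T) = 32/T (A(T) = (15 + 49)/(T + T) = 64/((2*T)) = 64*(1/(2*T)) = 32/T)
b = 1/23 ≈ 0.043478
A(p(3)) - b**3 = 32/3 - (1/23)**3 = 32*(1/3) - 1*1/12167 = 32/3 - 1/12167 = 389341/36501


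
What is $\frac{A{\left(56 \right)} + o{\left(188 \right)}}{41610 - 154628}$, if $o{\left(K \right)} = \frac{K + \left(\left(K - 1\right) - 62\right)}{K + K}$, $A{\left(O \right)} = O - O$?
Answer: $- \frac{313}{42494768} \approx -7.3656 \cdot 10^{-6}$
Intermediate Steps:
$A{\left(O \right)} = 0$
$o{\left(K \right)} = \frac{-63 + 2 K}{2 K}$ ($o{\left(K \right)} = \frac{K + \left(\left(-1 + K\right) - 62\right)}{2 K} = \left(K + \left(-63 + K\right)\right) \frac{1}{2 K} = \left(-63 + 2 K\right) \frac{1}{2 K} = \frac{-63 + 2 K}{2 K}$)
$\frac{A{\left(56 \right)} + o{\left(188 \right)}}{41610 - 154628} = \frac{0 + \frac{- \frac{63}{2} + 188}{188}}{41610 - 154628} = \frac{0 + \frac{1}{188} \cdot \frac{313}{2}}{-113018} = \left(0 + \frac{313}{376}\right) \left(- \frac{1}{113018}\right) = \frac{313}{376} \left(- \frac{1}{113018}\right) = - \frac{313}{42494768}$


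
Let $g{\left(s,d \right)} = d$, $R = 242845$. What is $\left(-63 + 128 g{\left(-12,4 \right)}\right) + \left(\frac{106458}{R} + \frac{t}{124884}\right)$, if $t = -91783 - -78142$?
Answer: $\frac{4542336512749}{10109151660} \approx 449.33$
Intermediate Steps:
$t = -13641$ ($t = -91783 + 78142 = -13641$)
$\left(-63 + 128 g{\left(-12,4 \right)}\right) + \left(\frac{106458}{R} + \frac{t}{124884}\right) = \left(-63 + 128 \cdot 4\right) + \left(\frac{106458}{242845} - \frac{13641}{124884}\right) = \left(-63 + 512\right) + \left(106458 \cdot \frac{1}{242845} - \frac{4547}{41628}\right) = 449 + \left(\frac{106458}{242845} - \frac{4547}{41628}\right) = 449 + \frac{3327417409}{10109151660} = \frac{4542336512749}{10109151660}$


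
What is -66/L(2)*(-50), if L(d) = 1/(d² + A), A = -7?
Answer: -9900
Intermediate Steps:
L(d) = 1/(-7 + d²) (L(d) = 1/(d² - 7) = 1/(-7 + d²))
-66/L(2)*(-50) = -66/(1/(-7 + 2²))*(-50) = -66/(1/(-7 + 4))*(-50) = -66/(1/(-3))*(-50) = -66/(-⅓)*(-50) = -66*(-3)*(-50) = 198*(-50) = -9900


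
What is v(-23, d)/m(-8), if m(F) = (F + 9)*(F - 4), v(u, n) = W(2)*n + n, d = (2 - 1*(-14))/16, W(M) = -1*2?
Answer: 1/12 ≈ 0.083333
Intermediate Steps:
W(M) = -2
d = 1 (d = (2 + 14)*(1/16) = 16*(1/16) = 1)
v(u, n) = -n (v(u, n) = -2*n + n = -n)
m(F) = (-4 + F)*(9 + F) (m(F) = (9 + F)*(-4 + F) = (-4 + F)*(9 + F))
v(-23, d)/m(-8) = (-1*1)/(-36 + (-8)² + 5*(-8)) = -1/(-36 + 64 - 40) = -1/(-12) = -1*(-1/12) = 1/12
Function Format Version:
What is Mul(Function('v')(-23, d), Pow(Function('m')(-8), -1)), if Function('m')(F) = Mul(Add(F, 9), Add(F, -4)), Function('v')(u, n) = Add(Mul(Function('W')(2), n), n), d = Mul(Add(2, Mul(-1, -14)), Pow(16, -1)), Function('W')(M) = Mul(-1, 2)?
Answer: Rational(1, 12) ≈ 0.083333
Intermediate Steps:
Function('W')(M) = -2
d = 1 (d = Mul(Add(2, 14), Rational(1, 16)) = Mul(16, Rational(1, 16)) = 1)
Function('v')(u, n) = Mul(-1, n) (Function('v')(u, n) = Add(Mul(-2, n), n) = Mul(-1, n))
Function('m')(F) = Mul(Add(-4, F), Add(9, F)) (Function('m')(F) = Mul(Add(9, F), Add(-4, F)) = Mul(Add(-4, F), Add(9, F)))
Mul(Function('v')(-23, d), Pow(Function('m')(-8), -1)) = Mul(Mul(-1, 1), Pow(Add(-36, Pow(-8, 2), Mul(5, -8)), -1)) = Mul(-1, Pow(Add(-36, 64, -40), -1)) = Mul(-1, Pow(-12, -1)) = Mul(-1, Rational(-1, 12)) = Rational(1, 12)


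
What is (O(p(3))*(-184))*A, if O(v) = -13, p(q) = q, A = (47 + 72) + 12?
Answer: 313352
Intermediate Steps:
A = 131 (A = 119 + 12 = 131)
(O(p(3))*(-184))*A = -13*(-184)*131 = 2392*131 = 313352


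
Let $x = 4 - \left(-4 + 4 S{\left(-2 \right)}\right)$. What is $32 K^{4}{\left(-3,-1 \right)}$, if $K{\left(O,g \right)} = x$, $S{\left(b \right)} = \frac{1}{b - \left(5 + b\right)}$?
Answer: $\frac{119939072}{625} \approx 1.919 \cdot 10^{5}$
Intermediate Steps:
$S{\left(b \right)} = - \frac{1}{5}$ ($S{\left(b \right)} = \frac{1}{-5} = - \frac{1}{5}$)
$x = \frac{44}{5}$ ($x = 4 - \left(-4 + 4 \left(- \frac{1}{5}\right)\right) = 4 - \left(-4 - \frac{4}{5}\right) = 4 - - \frac{24}{5} = 4 + \frac{24}{5} = \frac{44}{5} \approx 8.8$)
$K{\left(O,g \right)} = \frac{44}{5}$
$32 K^{4}{\left(-3,-1 \right)} = 32 \left(\frac{44}{5}\right)^{4} = 32 \cdot \frac{3748096}{625} = \frac{119939072}{625}$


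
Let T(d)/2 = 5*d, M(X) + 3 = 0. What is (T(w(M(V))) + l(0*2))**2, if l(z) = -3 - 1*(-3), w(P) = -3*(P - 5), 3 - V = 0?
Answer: 57600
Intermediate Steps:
V = 3 (V = 3 - 1*0 = 3 + 0 = 3)
M(X) = -3 (M(X) = -3 + 0 = -3)
w(P) = 15 - 3*P (w(P) = -3*(-5 + P) = 15 - 3*P)
T(d) = 10*d (T(d) = 2*(5*d) = 10*d)
l(z) = 0 (l(z) = -3 + 3 = 0)
(T(w(M(V))) + l(0*2))**2 = (10*(15 - 3*(-3)) + 0)**2 = (10*(15 + 9) + 0)**2 = (10*24 + 0)**2 = (240 + 0)**2 = 240**2 = 57600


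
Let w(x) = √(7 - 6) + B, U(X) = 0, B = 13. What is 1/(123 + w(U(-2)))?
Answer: 1/137 ≈ 0.0072993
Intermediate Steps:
w(x) = 14 (w(x) = √(7 - 6) + 13 = √1 + 13 = 1 + 13 = 14)
1/(123 + w(U(-2))) = 1/(123 + 14) = 1/137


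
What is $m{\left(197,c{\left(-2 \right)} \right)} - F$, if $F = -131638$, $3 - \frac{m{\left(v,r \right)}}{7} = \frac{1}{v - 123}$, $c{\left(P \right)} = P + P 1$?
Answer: $\frac{9742759}{74} \approx 1.3166 \cdot 10^{5}$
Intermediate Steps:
$c{\left(P \right)} = 2 P$ ($c{\left(P \right)} = P + P = 2 P$)
$m{\left(v,r \right)} = 21 - \frac{7}{-123 + v}$ ($m{\left(v,r \right)} = 21 - \frac{7}{v - 123} = 21 - \frac{7}{-123 + v}$)
$m{\left(197,c{\left(-2 \right)} \right)} - F = \frac{7 \left(-370 + 3 \cdot 197\right)}{-123 + 197} - -131638 = \frac{7 \left(-370 + 591\right)}{74} + 131638 = 7 \cdot \frac{1}{74} \cdot 221 + 131638 = \frac{1547}{74} + 131638 = \frac{9742759}{74}$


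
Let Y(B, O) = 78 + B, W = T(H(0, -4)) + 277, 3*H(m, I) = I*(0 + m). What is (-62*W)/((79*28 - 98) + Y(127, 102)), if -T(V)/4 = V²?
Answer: -17174/2319 ≈ -7.4058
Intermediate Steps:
H(m, I) = I*m/3 (H(m, I) = (I*(0 + m))/3 = (I*m)/3 = I*m/3)
T(V) = -4*V²
W = 277 (W = -4*((⅓)*(-4)*0)² + 277 = -4*0² + 277 = -4*0 + 277 = 0 + 277 = 277)
(-62*W)/((79*28 - 98) + Y(127, 102)) = (-62*277)/((79*28 - 98) + (78 + 127)) = -17174/((2212 - 98) + 205) = -17174/(2114 + 205) = -17174/2319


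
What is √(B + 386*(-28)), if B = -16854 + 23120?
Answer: I*√4542 ≈ 67.394*I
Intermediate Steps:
B = 6266
√(B + 386*(-28)) = √(6266 + 386*(-28)) = √(6266 - 10808) = √(-4542) = I*√4542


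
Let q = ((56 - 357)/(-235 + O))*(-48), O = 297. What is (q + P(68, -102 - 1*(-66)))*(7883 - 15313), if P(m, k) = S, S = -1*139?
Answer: -21658450/31 ≈ -6.9866e+5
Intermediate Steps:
q = 7224/31 (q = ((56 - 357)/(-235 + 297))*(-48) = -301/62*(-48) = 7224/31 ≈ 233.03)
S = -139
P(m, k) = -139
(q + P(68, -102 - 1*(-66)))*(7883 - 15313) = (7224/31 - 139)*(7883 - 15313) = (2915/31)*(-7430) = -21658450/31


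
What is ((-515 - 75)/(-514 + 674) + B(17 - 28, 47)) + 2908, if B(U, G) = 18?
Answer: 46757/16 ≈ 2922.3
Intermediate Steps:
((-515 - 75)/(-514 + 674) + B(17 - 28, 47)) + 2908 = ((-515 - 75)/(-514 + 674) + 18) + 2908 = (-590/160 + 18) + 2908 = (-590*1/160 + 18) + 2908 = (-59/16 + 18) + 2908 = 229/16 + 2908 = 46757/16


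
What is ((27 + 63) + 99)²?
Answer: 35721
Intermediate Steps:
((27 + 63) + 99)² = (90 + 99)² = 189² = 35721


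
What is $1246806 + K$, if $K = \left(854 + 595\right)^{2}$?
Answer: $3346407$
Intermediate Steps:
$K = 2099601$ ($K = 1449^{2} = 2099601$)
$1246806 + K = 1246806 + 2099601 = 3346407$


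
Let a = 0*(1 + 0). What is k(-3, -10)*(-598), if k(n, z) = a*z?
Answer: 0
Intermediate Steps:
a = 0 (a = 0*1 = 0)
k(n, z) = 0 (k(n, z) = 0*z = 0)
k(-3, -10)*(-598) = 0*(-598) = 0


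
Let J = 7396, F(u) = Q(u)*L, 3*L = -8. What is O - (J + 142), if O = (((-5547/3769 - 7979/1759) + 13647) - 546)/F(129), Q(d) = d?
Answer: -17278029729059/2280606824 ≈ -7576.1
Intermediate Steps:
L = -8/3 (L = (⅓)*(-8) = -8/3 ≈ -2.6667)
F(u) = -8*u/3 (F(u) = u*(-8/3) = -8*u/3)
O = -86815489747/2280606824 (O = (((-5547/3769 - 7979/1759) + 13647) - 546)/((-8/3*129)) = (((-5547*1/3769 - 7979*1/1759) + 13647) - 546)/(-344) = (((-5547/3769 - 7979/1759) + 13647) - 546)*(-1/344) = ((-39830024/6629671 + 13647) - 546)*(-1/344) = (90435290113/6629671 - 546)*(-1/344) = (86815489747/6629671)*(-1/344) = -86815489747/2280606824 ≈ -38.067)
O - (J + 142) = -86815489747/2280606824 - (7396 + 142) = -86815489747/2280606824 - 1*7538 = -86815489747/2280606824 - 7538 = -17278029729059/2280606824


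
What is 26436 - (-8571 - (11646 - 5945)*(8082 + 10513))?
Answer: 106045102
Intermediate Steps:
26436 - (-8571 - (11646 - 5945)*(8082 + 10513)) = 26436 - (-8571 - 5701*18595) = 26436 - (-8571 - 1*106010095) = 26436 - (-8571 - 106010095) = 26436 - 1*(-106018666) = 26436 + 106018666 = 106045102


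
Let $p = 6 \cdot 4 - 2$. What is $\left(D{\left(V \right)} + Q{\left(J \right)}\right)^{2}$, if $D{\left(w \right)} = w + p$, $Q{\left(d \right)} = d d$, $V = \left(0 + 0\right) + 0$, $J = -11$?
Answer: $20449$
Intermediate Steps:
$p = 22$ ($p = 24 - 2 = 22$)
$V = 0$ ($V = 0 + 0 = 0$)
$Q{\left(d \right)} = d^{2}$
$D{\left(w \right)} = 22 + w$ ($D{\left(w \right)} = w + 22 = 22 + w$)
$\left(D{\left(V \right)} + Q{\left(J \right)}\right)^{2} = \left(\left(22 + 0\right) + \left(-11\right)^{2}\right)^{2} = \left(22 + 121\right)^{2} = 143^{2} = 20449$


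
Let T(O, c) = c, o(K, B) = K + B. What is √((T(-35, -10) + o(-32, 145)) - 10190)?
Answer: I*√10087 ≈ 100.43*I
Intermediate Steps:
o(K, B) = B + K
√((T(-35, -10) + o(-32, 145)) - 10190) = √((-10 + (145 - 32)) - 10190) = √((-10 + 113) - 10190) = √(103 - 10190) = √(-10087) = I*√10087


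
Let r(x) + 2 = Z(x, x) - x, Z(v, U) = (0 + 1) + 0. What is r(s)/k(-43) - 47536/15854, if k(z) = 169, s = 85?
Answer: -4698514/1339663 ≈ -3.5072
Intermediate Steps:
Z(v, U) = 1 (Z(v, U) = 1 + 0 = 1)
r(x) = -1 - x (r(x) = -2 + (1 - x) = -1 - x)
r(s)/k(-43) - 47536/15854 = (-1 - 1*85)/169 - 47536/15854 = (-1 - 85)*(1/169) - 47536*1/15854 = -86*1/169 - 23768/7927 = -86/169 - 23768/7927 = -4698514/1339663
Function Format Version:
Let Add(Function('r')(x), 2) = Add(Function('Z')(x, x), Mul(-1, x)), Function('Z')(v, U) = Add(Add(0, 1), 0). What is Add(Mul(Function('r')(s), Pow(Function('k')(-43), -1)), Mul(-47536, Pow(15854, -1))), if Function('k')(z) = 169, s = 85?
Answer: Rational(-4698514, 1339663) ≈ -3.5072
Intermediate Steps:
Function('Z')(v, U) = 1 (Function('Z')(v, U) = Add(1, 0) = 1)
Function('r')(x) = Add(-1, Mul(-1, x)) (Function('r')(x) = Add(-2, Add(1, Mul(-1, x))) = Add(-1, Mul(-1, x)))
Add(Mul(Function('r')(s), Pow(Function('k')(-43), -1)), Mul(-47536, Pow(15854, -1))) = Add(Mul(Add(-1, Mul(-1, 85)), Pow(169, -1)), Mul(-47536, Pow(15854, -1))) = Add(Mul(Add(-1, -85), Rational(1, 169)), Mul(-47536, Rational(1, 15854))) = Add(Mul(-86, Rational(1, 169)), Rational(-23768, 7927)) = Add(Rational(-86, 169), Rational(-23768, 7927)) = Rational(-4698514, 1339663)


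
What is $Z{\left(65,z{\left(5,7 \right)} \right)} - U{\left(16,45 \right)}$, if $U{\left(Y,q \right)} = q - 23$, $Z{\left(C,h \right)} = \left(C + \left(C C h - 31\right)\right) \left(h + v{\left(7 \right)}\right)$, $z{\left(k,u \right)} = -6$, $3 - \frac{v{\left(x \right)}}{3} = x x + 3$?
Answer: $3873326$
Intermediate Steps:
$v{\left(x \right)} = - 3 x^{2}$ ($v{\left(x \right)} = 9 - 3 \left(x x + 3\right) = 9 - 3 \left(x^{2} + 3\right) = 9 - 3 \left(3 + x^{2}\right) = 9 - \left(9 + 3 x^{2}\right) = - 3 x^{2}$)
$Z{\left(C,h \right)} = \left(-147 + h\right) \left(-31 + C + h C^{2}\right)$ ($Z{\left(C,h \right)} = \left(C + \left(C C h - 31\right)\right) \left(h - 3 \cdot 7^{2}\right) = \left(C + \left(C^{2} h - 31\right)\right) \left(h - 147\right) = \left(C + \left(h C^{2} - 31\right)\right) \left(h - 147\right) = \left(C + \left(-31 + h C^{2}\right)\right) \left(-147 + h\right) = \left(-31 + C + h C^{2}\right) \left(-147 + h\right) = \left(-147 + h\right) \left(-31 + C + h C^{2}\right)$)
$U{\left(Y,q \right)} = -23 + q$
$Z{\left(65,z{\left(5,7 \right)} \right)} - U{\left(16,45 \right)} = \left(4557 - 9555 - -186 + 65 \left(-6\right) + 65^{2} \left(-6\right)^{2} - - 882 \cdot 65^{2}\right) - \left(-23 + 45\right) = \left(4557 - 9555 + 186 - 390 + 4225 \cdot 36 - \left(-882\right) 4225\right) - 22 = \left(4557 - 9555 + 186 - 390 + 152100 + 3726450\right) - 22 = 3873348 - 22 = 3873326$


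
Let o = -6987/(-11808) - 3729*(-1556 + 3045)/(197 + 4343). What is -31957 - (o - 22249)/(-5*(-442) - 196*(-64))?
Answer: -2106226695323551/65911429440 ≈ -31955.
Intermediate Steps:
o = -5460997889/4467360 (o = -6987*(-1/11808) - 3729/(4540/1489) = 2329/3936 - 3729/(4540*(1/1489)) = 2329/3936 - 3729/4540/1489 = 2329/3936 - 3729*1489/4540 = 2329/3936 - 5552481/4540 = -5460997889/4467360 ≈ -1222.4)
-31957 - (o - 22249)/(-5*(-442) - 196*(-64)) = -31957 - (-5460997889/4467360 - 22249)/(-5*(-442) - 196*(-64)) = -31957 - (-104855290529)/(4467360*(2210 + 12544)) = -31957 - (-104855290529)/(4467360*14754) = -31957 - 1*(-104855290529/65911429440) = -31957 + 104855290529/65911429440 = -2106226695323551/65911429440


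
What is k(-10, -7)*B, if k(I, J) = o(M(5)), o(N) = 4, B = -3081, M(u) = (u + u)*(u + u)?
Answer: -12324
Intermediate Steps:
M(u) = 4*u**2 (M(u) = (2*u)*(2*u) = 4*u**2)
k(I, J) = 4
k(-10, -7)*B = 4*(-3081) = -12324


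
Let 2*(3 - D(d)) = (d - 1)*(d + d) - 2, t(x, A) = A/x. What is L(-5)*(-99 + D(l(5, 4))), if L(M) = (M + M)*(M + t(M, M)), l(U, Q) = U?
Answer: -4600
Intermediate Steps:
D(d) = 4 - d*(-1 + d) (D(d) = 3 - ((d - 1)*(d + d) - 2)/2 = 3 - ((-1 + d)*(2*d) - 2)/2 = 3 - (2*d*(-1 + d) - 2)/2 = 3 - (-2 + 2*d*(-1 + d))/2 = 3 + (1 - d*(-1 + d)) = 4 - d*(-1 + d))
L(M) = 2*M*(1 + M) (L(M) = (M + M)*(M + M/M) = (2*M)*(M + 1) = (2*M)*(1 + M) = 2*M*(1 + M))
L(-5)*(-99 + D(l(5, 4))) = (2*(-5)*(1 - 5))*(-99 + (4 + 5 - 1*5**2)) = (2*(-5)*(-4))*(-99 + (4 + 5 - 1*25)) = 40*(-99 + (4 + 5 - 25)) = 40*(-99 - 16) = 40*(-115) = -4600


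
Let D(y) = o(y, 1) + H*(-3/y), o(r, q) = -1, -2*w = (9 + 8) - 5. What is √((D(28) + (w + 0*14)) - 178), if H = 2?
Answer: I*√36302/14 ≈ 13.609*I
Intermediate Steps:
w = -6 (w = -((9 + 8) - 5)/2 = -(17 - 5)/2 = -½*12 = -6)
D(y) = -1 - 6/y (D(y) = -1 + 2*(-3/y) = -1 - 6/y)
√((D(28) + (w + 0*14)) - 178) = √(((-6 - 1*28)/28 + (-6 + 0*14)) - 178) = √(((-6 - 28)/28 + (-6 + 0)) - 178) = √(((1/28)*(-34) - 6) - 178) = √((-17/14 - 6) - 178) = √(-101/14 - 178) = √(-2593/14) = I*√36302/14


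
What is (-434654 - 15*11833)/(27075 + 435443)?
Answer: -612149/462518 ≈ -1.3235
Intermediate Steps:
(-434654 - 15*11833)/(27075 + 435443) = (-434654 - 177495)/462518 = -612149*1/462518 = -612149/462518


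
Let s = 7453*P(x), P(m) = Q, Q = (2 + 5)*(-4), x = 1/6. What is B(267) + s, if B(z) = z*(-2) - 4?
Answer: -209222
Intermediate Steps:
x = ⅙ ≈ 0.16667
B(z) = -4 - 2*z (B(z) = -2*z - 4 = -4 - 2*z)
Q = -28 (Q = 7*(-4) = -28)
P(m) = -28
s = -208684 (s = 7453*(-28) = -208684)
B(267) + s = (-4 - 2*267) - 208684 = (-4 - 534) - 208684 = -538 - 208684 = -209222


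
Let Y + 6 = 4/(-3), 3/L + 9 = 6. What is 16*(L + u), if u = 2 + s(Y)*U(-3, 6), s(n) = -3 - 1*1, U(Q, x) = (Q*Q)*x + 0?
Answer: -3440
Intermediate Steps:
L = -1 (L = 3/(-9 + 6) = 3/(-3) = 3*(-1/3) = -1)
U(Q, x) = x*Q**2 (U(Q, x) = Q**2*x + 0 = x*Q**2 + 0 = x*Q**2)
Y = -22/3 (Y = -6 + 4/(-3) = -6 + 4*(-1/3) = -6 - 4/3 = -22/3 ≈ -7.3333)
s(n) = -4 (s(n) = -3 - 1 = -4)
u = -214 (u = 2 - 24*(-3)**2 = 2 - 24*9 = 2 - 4*54 = 2 - 216 = -214)
16*(L + u) = 16*(-1 - 214) = 16*(-215) = -3440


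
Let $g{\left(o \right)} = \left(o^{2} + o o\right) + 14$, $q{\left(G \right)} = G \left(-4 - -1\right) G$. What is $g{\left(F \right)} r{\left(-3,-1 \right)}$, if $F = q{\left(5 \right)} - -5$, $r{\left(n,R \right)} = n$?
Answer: $-29442$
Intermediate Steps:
$q{\left(G \right)} = - 3 G^{2}$ ($q{\left(G \right)} = G \left(-4 + 1\right) G = G \left(-3\right) G = - 3 G G = - 3 G^{2}$)
$F = -70$ ($F = - 3 \cdot 5^{2} - -5 = \left(-3\right) 25 + 5 = -75 + 5 = -70$)
$g{\left(o \right)} = 14 + 2 o^{2}$ ($g{\left(o \right)} = \left(o^{2} + o^{2}\right) + 14 = 2 o^{2} + 14 = 14 + 2 o^{2}$)
$g{\left(F \right)} r{\left(-3,-1 \right)} = \left(14 + 2 \left(-70\right)^{2}\right) \left(-3\right) = \left(14 + 2 \cdot 4900\right) \left(-3\right) = \left(14 + 9800\right) \left(-3\right) = 9814 \left(-3\right) = -29442$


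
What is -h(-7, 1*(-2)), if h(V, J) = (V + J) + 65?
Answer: -56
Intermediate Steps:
h(V, J) = 65 + J + V (h(V, J) = (J + V) + 65 = 65 + J + V)
-h(-7, 1*(-2)) = -(65 + 1*(-2) - 7) = -(65 - 2 - 7) = -1*56 = -56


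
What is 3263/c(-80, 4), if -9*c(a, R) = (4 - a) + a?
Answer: -29367/4 ≈ -7341.8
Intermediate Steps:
c(a, R) = -4/9 (c(a, R) = -((4 - a) + a)/9 = -1/9*4 = -4/9)
3263/c(-80, 4) = 3263/(-4/9) = 3263*(-9/4) = -29367/4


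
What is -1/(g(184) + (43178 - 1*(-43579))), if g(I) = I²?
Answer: -1/120613 ≈ -8.2910e-6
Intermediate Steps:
-1/(g(184) + (43178 - 1*(-43579))) = -1/(184² + (43178 - 1*(-43579))) = -1/(33856 + (43178 + 43579)) = -1/(33856 + 86757) = -1/120613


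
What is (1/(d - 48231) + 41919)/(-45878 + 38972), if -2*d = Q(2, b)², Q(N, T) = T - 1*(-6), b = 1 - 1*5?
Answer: -1010939563/166548549 ≈ -6.0699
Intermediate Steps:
b = -4 (b = 1 - 5 = -4)
Q(N, T) = 6 + T (Q(N, T) = T + 6 = 6 + T)
d = -2 (d = -(6 - 4)²/2 = -½*2² = -½*4 = -2)
(1/(d - 48231) + 41919)/(-45878 + 38972) = (1/(-2 - 48231) + 41919)/(-45878 + 38972) = (1/(-48233) + 41919)/(-6906) = (-1/48233 + 41919)*(-1/6906) = (2021879126/48233)*(-1/6906) = -1010939563/166548549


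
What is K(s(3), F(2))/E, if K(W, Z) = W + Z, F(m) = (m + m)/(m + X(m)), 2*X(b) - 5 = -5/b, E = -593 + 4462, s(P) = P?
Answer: 55/50297 ≈ 0.0010935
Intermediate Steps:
E = 3869
X(b) = 5/2 - 5/(2*b) (X(b) = 5/2 + (-5/b)/2 = 5/2 - 5/(2*b))
F(m) = 2*m/(m + 5*(-1 + m)/(2*m)) (F(m) = (m + m)/(m + 5*(-1 + m)/(2*m)) = (2*m)/(m + 5*(-1 + m)/(2*m)) = 2*m/(m + 5*(-1 + m)/(2*m)))
K(s(3), F(2))/E = (3 + 4*2²/(-5 + 2*2² + 5*2))/3869 = (3 + 4*4/(-5 + 2*4 + 10))*(1/3869) = (3 + 4*4/(-5 + 8 + 10))*(1/3869) = (3 + 4*4/13)*(1/3869) = (3 + 4*4*(1/13))*(1/3869) = (3 + 16/13)*(1/3869) = (55/13)*(1/3869) = 55/50297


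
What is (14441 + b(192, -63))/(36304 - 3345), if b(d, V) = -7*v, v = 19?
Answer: 14308/32959 ≈ 0.43411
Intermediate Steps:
b(d, V) = -133 (b(d, V) = -7*19 = -133)
(14441 + b(192, -63))/(36304 - 3345) = (14441 - 133)/(36304 - 3345) = 14308/32959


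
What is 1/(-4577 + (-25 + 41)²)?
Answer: -1/4321 ≈ -0.00023143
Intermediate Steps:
1/(-4577 + (-25 + 41)²) = 1/(-4577 + 16²) = 1/(-4577 + 256) = 1/(-4321) = -1/4321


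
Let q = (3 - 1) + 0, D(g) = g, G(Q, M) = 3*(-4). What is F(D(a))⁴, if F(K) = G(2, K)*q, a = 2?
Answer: 331776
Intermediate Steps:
G(Q, M) = -12
q = 2 (q = 2 + 0 = 2)
F(K) = -24 (F(K) = -12*2 = -24)
F(D(a))⁴ = (-24)⁴ = 331776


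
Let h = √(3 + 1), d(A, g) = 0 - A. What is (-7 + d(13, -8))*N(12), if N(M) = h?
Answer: -40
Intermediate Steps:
d(A, g) = -A
h = 2 (h = √4 = 2)
N(M) = 2
(-7 + d(13, -8))*N(12) = (-7 - 1*13)*2 = (-7 - 13)*2 = -20*2 = -40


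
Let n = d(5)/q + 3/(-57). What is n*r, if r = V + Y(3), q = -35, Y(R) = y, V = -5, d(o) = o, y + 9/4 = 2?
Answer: 39/38 ≈ 1.0263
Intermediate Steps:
y = -¼ (y = -9/4 + 2 = -¼ ≈ -0.25000)
Y(R) = -¼
r = -21/4 (r = -5 - ¼ = -21/4 ≈ -5.2500)
n = -26/133 (n = 5/(-35) + 3/(-57) = 5*(-1/35) + 3*(-1/57) = -⅐ - 1/19 = -26/133 ≈ -0.19549)
n*r = -26/133*(-21/4) = 39/38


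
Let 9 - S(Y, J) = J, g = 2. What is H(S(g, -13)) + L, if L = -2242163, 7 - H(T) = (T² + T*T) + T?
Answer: -2243146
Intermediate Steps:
S(Y, J) = 9 - J
H(T) = 7 - T - 2*T² (H(T) = 7 - ((T² + T*T) + T) = 7 - ((T² + T²) + T) = 7 - (2*T² + T) = 7 - (T + 2*T²) = 7 + (-T - 2*T²) = 7 - T - 2*T²)
H(S(g, -13)) + L = (7 - (9 - 1*(-13)) - 2*(9 - 1*(-13))²) - 2242163 = (7 - (9 + 13) - 2*(9 + 13)²) - 2242163 = (7 - 1*22 - 2*22²) - 2242163 = (7 - 22 - 2*484) - 2242163 = (7 - 22 - 968) - 2242163 = -983 - 2242163 = -2243146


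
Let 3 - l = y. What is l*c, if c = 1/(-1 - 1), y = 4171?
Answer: 2084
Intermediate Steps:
l = -4168 (l = 3 - 1*4171 = 3 - 4171 = -4168)
c = -½ (c = 1/(-2) = -½ ≈ -0.50000)
l*c = -4168*(-½) = 2084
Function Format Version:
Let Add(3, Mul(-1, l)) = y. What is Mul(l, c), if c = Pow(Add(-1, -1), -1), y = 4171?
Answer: 2084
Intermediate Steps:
l = -4168 (l = Add(3, Mul(-1, 4171)) = Add(3, -4171) = -4168)
c = Rational(-1, 2) (c = Pow(-2, -1) = Rational(-1, 2) ≈ -0.50000)
Mul(l, c) = Mul(-4168, Rational(-1, 2)) = 2084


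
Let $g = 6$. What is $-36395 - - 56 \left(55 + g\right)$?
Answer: $-32979$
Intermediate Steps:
$-36395 - - 56 \left(55 + g\right) = -36395 - - 56 \left(55 + 6\right) = -36395 - \left(-56\right) 61 = -36395 - -3416 = -36395 + 3416 = -32979$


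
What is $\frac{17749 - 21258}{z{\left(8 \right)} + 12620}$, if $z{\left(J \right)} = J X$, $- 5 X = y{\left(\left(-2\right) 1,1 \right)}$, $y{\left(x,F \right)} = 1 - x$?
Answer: $- \frac{17545}{63076} \approx -0.27816$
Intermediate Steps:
$X = - \frac{3}{5}$ ($X = - \frac{1 - \left(-2\right) 1}{5} = - \frac{1 - -2}{5} = - \frac{1 + 2}{5} = \left(- \frac{1}{5}\right) 3 = - \frac{3}{5} \approx -0.6$)
$z{\left(J \right)} = - \frac{3 J}{5}$ ($z{\left(J \right)} = J \left(- \frac{3}{5}\right) = - \frac{3 J}{5}$)
$\frac{17749 - 21258}{z{\left(8 \right)} + 12620} = \frac{17749 - 21258}{\left(- \frac{3}{5}\right) 8 + 12620} = - \frac{3509}{- \frac{24}{5} + 12620} = - \frac{3509}{\frac{63076}{5}} = \left(-3509\right) \frac{5}{63076} = - \frac{17545}{63076}$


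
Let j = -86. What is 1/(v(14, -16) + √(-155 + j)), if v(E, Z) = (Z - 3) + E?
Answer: -5/266 - I*√241/266 ≈ -0.018797 - 0.058362*I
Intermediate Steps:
v(E, Z) = -3 + E + Z (v(E, Z) = (-3 + Z) + E = -3 + E + Z)
1/(v(14, -16) + √(-155 + j)) = 1/((-3 + 14 - 16) + √(-155 - 86)) = 1/(-5 + √(-241)) = 1/(-5 + I*√241)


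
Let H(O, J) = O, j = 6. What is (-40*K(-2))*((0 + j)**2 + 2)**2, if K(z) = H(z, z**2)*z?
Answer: -231040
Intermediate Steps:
K(z) = z**2 (K(z) = z*z = z**2)
(-40*K(-2))*((0 + j)**2 + 2)**2 = (-40*(-2)**2)*((0 + 6)**2 + 2)**2 = (-40*4)*(6**2 + 2)**2 = -160*(36 + 2)**2 = -160*38**2 = -160*1444 = -231040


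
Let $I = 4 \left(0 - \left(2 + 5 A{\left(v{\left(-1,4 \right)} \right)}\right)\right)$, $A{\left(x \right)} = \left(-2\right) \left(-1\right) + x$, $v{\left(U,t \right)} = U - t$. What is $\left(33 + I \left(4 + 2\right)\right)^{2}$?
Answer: $119025$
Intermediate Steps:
$A{\left(x \right)} = 2 + x$
$I = 52$ ($I = 4 \left(0 - \left(2 + 5 \left(2 - 5\right)\right)\right) = 4 \left(0 - -13\right) = 4 \left(0 + \left(-2 + 15\right)\right) = 4 \left(0 + 13\right) = 4 \cdot 13 = 52$)
$\left(33 + I \left(4 + 2\right)\right)^{2} = \left(33 + 52 \left(4 + 2\right)\right)^{2} = \left(33 + 52 \cdot 6\right)^{2} = \left(33 + 312\right)^{2} = 345^{2} = 119025$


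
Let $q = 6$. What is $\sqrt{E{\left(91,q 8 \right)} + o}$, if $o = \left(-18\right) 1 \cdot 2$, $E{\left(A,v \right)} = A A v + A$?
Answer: $\sqrt{397543} \approx 630.51$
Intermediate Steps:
$E{\left(A,v \right)} = A + v A^{2}$ ($E{\left(A,v \right)} = A^{2} v + A = v A^{2} + A = A + v A^{2}$)
$o = -36$ ($o = \left(-18\right) 2 = -36$)
$\sqrt{E{\left(91,q 8 \right)} + o} = \sqrt{91 \left(1 + 91 \cdot 6 \cdot 8\right) - 36} = \sqrt{91 \left(1 + 91 \cdot 48\right) - 36} = \sqrt{91 \left(1 + 4368\right) - 36} = \sqrt{91 \cdot 4369 - 36} = \sqrt{397579 - 36} = \sqrt{397543}$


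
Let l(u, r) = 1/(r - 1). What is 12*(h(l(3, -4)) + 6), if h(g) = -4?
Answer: 24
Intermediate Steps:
l(u, r) = 1/(-1 + r)
12*(h(l(3, -4)) + 6) = 12*(-4 + 6) = 12*2 = 24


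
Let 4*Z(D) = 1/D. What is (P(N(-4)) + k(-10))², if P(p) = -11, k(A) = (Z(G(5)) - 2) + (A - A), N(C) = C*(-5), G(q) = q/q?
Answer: 2601/16 ≈ 162.56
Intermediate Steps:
G(q) = 1
Z(D) = 1/(4*D) (Z(D) = (1/D)/4 = 1/(4*D))
N(C) = -5*C
k(A) = -7/4 (k(A) = ((¼)/1 - 2) + (A - A) = ((¼)*1 - 2) + 0 = (¼ - 2) + 0 = -7/4 + 0 = -7/4)
(P(N(-4)) + k(-10))² = (-11 - 7/4)² = (-51/4)² = 2601/16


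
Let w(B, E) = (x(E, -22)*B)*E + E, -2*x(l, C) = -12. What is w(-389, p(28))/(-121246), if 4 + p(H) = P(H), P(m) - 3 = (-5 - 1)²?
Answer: 81655/121246 ≈ 0.67347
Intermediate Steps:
x(l, C) = 6 (x(l, C) = -½*(-12) = 6)
P(m) = 39 (P(m) = 3 + (-5 - 1)² = 3 + (-6)² = 3 + 36 = 39)
p(H) = 35 (p(H) = -4 + 39 = 35)
w(B, E) = E + 6*B*E (w(B, E) = (6*B)*E + E = 6*B*E + E = E + 6*B*E)
w(-389, p(28))/(-121246) = (35*(1 + 6*(-389)))/(-121246) = (35*(1 - 2334))*(-1/121246) = (35*(-2333))*(-1/121246) = -81655*(-1/121246) = 81655/121246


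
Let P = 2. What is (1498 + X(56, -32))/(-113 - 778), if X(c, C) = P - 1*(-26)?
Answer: -1526/891 ≈ -1.7127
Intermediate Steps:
X(c, C) = 28 (X(c, C) = 2 - 1*(-26) = 2 + 26 = 28)
(1498 + X(56, -32))/(-113 - 778) = (1498 + 28)/(-113 - 778) = 1526/(-891) = 1526*(-1/891) = -1526/891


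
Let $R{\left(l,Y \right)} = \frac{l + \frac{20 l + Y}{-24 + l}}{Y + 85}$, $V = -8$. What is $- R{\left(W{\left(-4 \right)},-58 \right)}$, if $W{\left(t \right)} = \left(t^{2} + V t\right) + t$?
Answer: $- \frac{851}{270} \approx -3.1519$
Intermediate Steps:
$W{\left(t \right)} = t^{2} - 7 t$ ($W{\left(t \right)} = \left(t^{2} - 8 t\right) + t = t^{2} - 7 t$)
$R{\left(l,Y \right)} = \frac{l + \frac{Y + 20 l}{-24 + l}}{85 + Y}$
$- R{\left(W{\left(-4 \right)},-58 \right)} = - \frac{-58 + \left(- 4 \left(-7 - 4\right)\right)^{2} - 4 \left(- 4 \left(-7 - 4\right)\right)}{-2040 - -1392 + 85 \left(- 4 \left(-7 - 4\right)\right) - 58 \left(- 4 \left(-7 - 4\right)\right)} = - \frac{-58 + \left(\left(-4\right) \left(-11\right)\right)^{2} - 4 \left(\left(-4\right) \left(-11\right)\right)}{-2040 + 1392 + 85 \left(\left(-4\right) \left(-11\right)\right) - 58 \left(\left(-4\right) \left(-11\right)\right)} = - \frac{-58 + 44^{2} - 176}{-2040 + 1392 + 85 \cdot 44 - 2552} = - \frac{-58 + 1936 - 176}{-2040 + 1392 + 3740 - 2552} = - \frac{1702}{540} = \left(-1\right) \frac{851}{270} = - \frac{851}{270}$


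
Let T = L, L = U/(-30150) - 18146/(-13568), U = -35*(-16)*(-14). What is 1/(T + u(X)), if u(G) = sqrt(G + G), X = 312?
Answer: -668301061253760/259986756033452399 + 1673425192550400*sqrt(39)/259986756033452399 ≈ 0.037626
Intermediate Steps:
U = -7840 (U = 560*(-14) = -7840)
u(G) = sqrt(2)*sqrt(G) (u(G) = sqrt(2*G) = sqrt(2)*sqrt(G))
L = 32673751/20453760 (L = -7840/(-30150) - 18146/(-13568) = -7840*(-1/30150) - 18146*(-1/13568) = 784/3015 + 9073/6784 = 32673751/20453760 ≈ 1.5974)
T = 32673751/20453760 ≈ 1.5974
1/(T + u(X)) = 1/(32673751/20453760 + sqrt(2)*sqrt(312)) = 1/(32673751/20453760 + sqrt(2)*(2*sqrt(78))) = 1/(32673751/20453760 + 4*sqrt(39))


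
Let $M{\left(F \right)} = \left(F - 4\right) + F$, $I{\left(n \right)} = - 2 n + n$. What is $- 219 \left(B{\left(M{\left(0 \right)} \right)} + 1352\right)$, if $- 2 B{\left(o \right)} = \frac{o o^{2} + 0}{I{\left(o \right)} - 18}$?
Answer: $- \frac{2069112}{7} \approx -2.9559 \cdot 10^{5}$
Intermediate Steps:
$I{\left(n \right)} = - n$
$M{\left(F \right)} = -4 + 2 F$ ($M{\left(F \right)} = \left(-4 + F\right) + F = -4 + 2 F$)
$B{\left(o \right)} = - \frac{o^{3}}{2 \left(-18 - o\right)}$ ($B{\left(o \right)} = - \frac{\left(o o^{2} + 0\right) \frac{1}{- o - 18}}{2} = - \frac{\left(o^{3} + 0\right) \frac{1}{-18 - o}}{2} = - \frac{o^{3} \frac{1}{-18 - o}}{2} = - \frac{o^{3}}{2 \left(-18 - o\right)}$)
$- 219 \left(B{\left(M{\left(0 \right)} \right)} + 1352\right) = - 219 \left(\frac{\left(-4 + 2 \cdot 0\right)^{3}}{2 \left(18 + \left(-4 + 2 \cdot 0\right)\right)} + 1352\right) = - 219 \left(\frac{\left(-4 + 0\right)^{3}}{2 \left(18 + \left(-4 + 0\right)\right)} + 1352\right) = - 219 \left(\frac{\left(-4\right)^{3}}{2 \left(18 - 4\right)} + 1352\right) = - 219 \left(\frac{1}{2} \left(-64\right) \frac{1}{14} + 1352\right) = - 219 \left(- \frac{16}{7} + 1352\right) = \left(-219\right) \frac{9448}{7} = - \frac{2069112}{7}$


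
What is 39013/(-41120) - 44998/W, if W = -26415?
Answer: 163957873/217236960 ≈ 0.75474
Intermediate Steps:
39013/(-41120) - 44998/W = 39013/(-41120) - 44998/(-26415) = 39013*(-1/41120) - 44998*(-1/26415) = -39013/41120 + 44998/26415 = 163957873/217236960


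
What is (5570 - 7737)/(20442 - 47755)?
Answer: 197/2483 ≈ 0.079340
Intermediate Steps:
(5570 - 7737)/(20442 - 47755) = -2167/(-27313) = -2167*(-1/27313) = 197/2483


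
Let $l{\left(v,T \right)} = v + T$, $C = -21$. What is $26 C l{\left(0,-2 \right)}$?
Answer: $1092$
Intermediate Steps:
$l{\left(v,T \right)} = T + v$
$26 C l{\left(0,-2 \right)} = 26 \left(-21\right) \left(-2 + 0\right) = \left(-546\right) \left(-2\right) = 1092$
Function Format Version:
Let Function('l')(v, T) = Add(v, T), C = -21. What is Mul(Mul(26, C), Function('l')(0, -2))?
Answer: 1092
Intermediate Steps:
Function('l')(v, T) = Add(T, v)
Mul(Mul(26, C), Function('l')(0, -2)) = Mul(Mul(26, -21), Add(-2, 0)) = Mul(-546, -2) = 1092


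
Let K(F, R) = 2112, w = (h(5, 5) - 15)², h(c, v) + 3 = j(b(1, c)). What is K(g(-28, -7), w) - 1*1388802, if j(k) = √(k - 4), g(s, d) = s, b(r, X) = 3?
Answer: -1386690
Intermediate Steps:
j(k) = √(-4 + k)
h(c, v) = -3 + I (h(c, v) = -3 + √(-4 + 3) = -3 + √(-1) = -3 + I)
w = (-18 + I)² (w = ((-3 + I) - 15)² = (-18 + I)² ≈ 323.0 - 36.0*I)
K(g(-28, -7), w) - 1*1388802 = 2112 - 1*1388802 = 2112 - 1388802 = -1386690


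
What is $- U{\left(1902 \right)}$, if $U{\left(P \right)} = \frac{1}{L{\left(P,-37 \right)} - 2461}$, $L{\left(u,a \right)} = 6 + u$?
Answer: $\frac{1}{553} \approx 0.0018083$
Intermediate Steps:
$U{\left(P \right)} = \frac{1}{-2455 + P}$ ($U{\left(P \right)} = \frac{1}{\left(6 + P\right) - 2461} = \frac{1}{-2455 + P}$)
$- U{\left(1902 \right)} = - \frac{1}{-2455 + 1902} = - \frac{1}{-553} = \left(-1\right) \left(- \frac{1}{553}\right) = \frac{1}{553}$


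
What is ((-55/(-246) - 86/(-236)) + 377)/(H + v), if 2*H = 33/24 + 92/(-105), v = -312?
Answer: -1534487360/1266929479 ≈ -1.2112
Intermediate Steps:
H = 419/1680 (H = (33/24 + 92/(-105))/2 = (33*(1/24) + 92*(-1/105))/2 = (11/8 - 92/105)/2 = (½)*(419/840) = 419/1680 ≈ 0.24940)
((-55/(-246) - 86/(-236)) + 377)/(H + v) = ((-55/(-246) - 86/(-236)) + 377)/(419/1680 - 312) = ((-55*(-1/246) - 86*(-1/236)) + 377)/(-523741/1680) = ((55/246 + 43/118) + 377)*(-1680/523741) = (4267/7257 + 377)*(-1680/523741) = (2740156/7257)*(-1680/523741) = -1534487360/1266929479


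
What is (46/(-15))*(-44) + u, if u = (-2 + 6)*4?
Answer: 2264/15 ≈ 150.93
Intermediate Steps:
u = 16 (u = 4*4 = 16)
(46/(-15))*(-44) + u = (46/(-15))*(-44) + 16 = (46*(-1/15))*(-44) + 16 = -46/15*(-44) + 16 = 2024/15 + 16 = 2264/15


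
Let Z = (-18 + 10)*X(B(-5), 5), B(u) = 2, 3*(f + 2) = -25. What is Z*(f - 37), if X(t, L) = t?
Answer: 2272/3 ≈ 757.33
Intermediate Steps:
f = -31/3 (f = -2 + (1/3)*(-25) = -2 - 25/3 = -31/3 ≈ -10.333)
Z = -16 (Z = (-18 + 10)*2 = -8*2 = -16)
Z*(f - 37) = -16*(-31/3 - 37) = -16*(-142/3) = 2272/3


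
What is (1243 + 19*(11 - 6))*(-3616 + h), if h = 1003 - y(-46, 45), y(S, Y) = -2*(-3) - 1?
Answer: -3502884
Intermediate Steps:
y(S, Y) = 5 (y(S, Y) = 6 - 1 = 5)
h = 998 (h = 1003 - 1*5 = 1003 - 5 = 998)
(1243 + 19*(11 - 6))*(-3616 + h) = (1243 + 19*(11 - 6))*(-3616 + 998) = (1243 + 19*5)*(-2618) = (1243 + 95)*(-2618) = 1338*(-2618) = -3502884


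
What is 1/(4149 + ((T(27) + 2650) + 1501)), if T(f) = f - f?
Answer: 1/8300 ≈ 0.00012048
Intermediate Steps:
T(f) = 0
1/(4149 + ((T(27) + 2650) + 1501)) = 1/(4149 + ((0 + 2650) + 1501)) = 1/(4149 + (2650 + 1501)) = 1/(4149 + 4151) = 1/8300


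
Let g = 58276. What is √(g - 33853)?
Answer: √24423 ≈ 156.28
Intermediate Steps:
√(g - 33853) = √(58276 - 33853) = √24423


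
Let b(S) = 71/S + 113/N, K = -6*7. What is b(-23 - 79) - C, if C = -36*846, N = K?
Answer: 3623861/119 ≈ 30453.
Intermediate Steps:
K = -42
N = -42
C = -30456
b(S) = -113/42 + 71/S (b(S) = 71/S + 113/(-42) = 71/S + 113*(-1/42) = 71/S - 113/42 = -113/42 + 71/S)
b(-23 - 79) - C = (-113/42 + 71/(-23 - 79)) - 1*(-30456) = (-113/42 + 71/(-102)) + 30456 = (-113/42 + 71*(-1/102)) + 30456 = (-113/42 - 71/102) + 30456 = -403/119 + 30456 = 3623861/119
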